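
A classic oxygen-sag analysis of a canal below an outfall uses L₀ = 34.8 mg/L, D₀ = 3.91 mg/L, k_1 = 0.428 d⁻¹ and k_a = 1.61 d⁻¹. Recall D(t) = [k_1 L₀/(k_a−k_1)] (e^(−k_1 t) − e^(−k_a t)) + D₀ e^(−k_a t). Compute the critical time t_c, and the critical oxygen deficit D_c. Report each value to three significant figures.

At the critical point dD/dt = 0, so k_1 L₀ e^(−k_1 t) = k_a D. Substituting D(t) from the Streeter–Phelps equation and solving for t gives
t_c = ln[(k_a/k_1)(1 − D₀(k_a−k_1)/(k_1 L₀))] / (k_a−k_1).
Here k_a−k_1 = 1.182 d⁻¹ and 1 − D₀(k_a−k_1)/(k_1 L₀) = 1 − 3.91×1.182/(0.428×34.8) = 0.6897, so
t_c = ln(3.762 × 0.6897) / 1.182 = 0.9534 / 1.182 = 0.8066 d.
D_c = (k_1/k_a) L₀ e^(−k_1 t_c) = (0.428/1.61) × 34.8 × e^(−0.428×0.8066) = 0.2658 × 34.8 × 0.7081 = 6.550 mg/L.

t_c ≈ 0.807 d; D_c ≈ 6.55 mg/L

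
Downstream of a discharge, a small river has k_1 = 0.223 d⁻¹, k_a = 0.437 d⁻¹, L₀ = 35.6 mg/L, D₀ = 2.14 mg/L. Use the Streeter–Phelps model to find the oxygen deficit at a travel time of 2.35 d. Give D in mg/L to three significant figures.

D ≈ 9.45 mg/L

k_1 L₀/(k_a−k_1) = 0.223×35.6/(0.437−0.223) = 7.939/0.2140 = 37.10 mg/L.
e^(−k_1 t) = e^(−0.223×2.350) = 0.5921; e^(−k_a t) = e^(−0.437×2.350) = 0.3581.
D = 37.10 × (0.5921 − 0.3581) + 2.14 × 0.3581 = 8.681 + 0.7663 = 9.448 mg/L.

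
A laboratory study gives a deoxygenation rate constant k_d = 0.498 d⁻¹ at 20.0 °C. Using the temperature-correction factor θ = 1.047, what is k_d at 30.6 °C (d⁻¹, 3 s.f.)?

k_d ≈ 0.810 d⁻¹

k_d(T₂) = k_d(T₁) · θ^(T₂−T₁) = 0.498 × 1.047^(30.6−20.0)
= 0.498 × 1.047^10.6 = 0.498 × 1.627 = 0.8103 d⁻¹.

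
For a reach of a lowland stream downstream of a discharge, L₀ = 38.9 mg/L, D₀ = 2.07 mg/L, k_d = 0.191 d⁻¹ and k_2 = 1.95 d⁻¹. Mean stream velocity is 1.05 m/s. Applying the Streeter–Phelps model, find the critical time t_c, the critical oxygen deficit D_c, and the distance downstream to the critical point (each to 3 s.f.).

t_c ≈ 0.938 d; D_c ≈ 3.19 mg/L; x_c ≈ 85.1 km

t_c = [1/(k_2−k_d)] ln[(k_2/k_d)(1 − D₀(k_2−k_d)/(k_d L₀))]
= [1/(1.95−0.191)] ln[(1.95/0.191)(1 − 2.07×1.759/(0.191×38.9))]
= (1/1.759) ln[10.21 × 0.5099] = 0.5685 × ln(5.206) = 0.5685 × 1.650 = 0.9379 d.
D_c = (k_d/k_2) L₀ e^(−k_d t_c) = (0.191/1.95) × 38.9 × e^(−0.191×0.9379) = 0.09795 × 38.9 × 0.8360 = 3.185 mg/L.
x_c = v t_c = 1.05 m/s × 0.9379 d × 86400 s/d = 85090 m ≈ 85.1 km.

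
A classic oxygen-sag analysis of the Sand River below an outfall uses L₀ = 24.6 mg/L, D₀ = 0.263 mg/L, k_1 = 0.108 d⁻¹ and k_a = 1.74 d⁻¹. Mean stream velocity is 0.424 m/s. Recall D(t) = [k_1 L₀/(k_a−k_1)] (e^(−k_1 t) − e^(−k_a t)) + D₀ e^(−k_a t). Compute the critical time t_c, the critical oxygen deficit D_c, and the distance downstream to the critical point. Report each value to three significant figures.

With k_a/k_1 = 16.11 and 1 − D₀(k_a−k_1)/(k_1 L₀) = 0.8384,
t_c = ln(16.11 × 0.8384) / (1.74 − 0.108) = ln(13.51) / 1.632 = 2.603/1.632 = 1.595 d.
D_c = (k_1/k_a) L₀ e^(−k_1 t_c) = (0.108/1.74) × 24.6 × e^(−0.108×1.595) = 0.06207 × 24.6 × 0.8417 = 1.285 mg/L.
x_c = v t_c = 0.424 m/s × 1.595 d × 86400 s/d = 58440 m ≈ 58.4 km.

t_c ≈ 1.60 d; D_c ≈ 1.29 mg/L; x_c ≈ 58.4 km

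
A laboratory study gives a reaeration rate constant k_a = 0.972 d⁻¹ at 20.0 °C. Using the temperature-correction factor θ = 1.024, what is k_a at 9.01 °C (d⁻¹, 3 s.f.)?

k_a(T₂) = k_a(T₁) · θ^(T₂−T₁) = 0.972 × 1.024^(9.01−20.0)
= 0.972 × 1.024^-11.0 = 0.972 × 0.7706 = 0.7490 d⁻¹.

k_a ≈ 0.749 d⁻¹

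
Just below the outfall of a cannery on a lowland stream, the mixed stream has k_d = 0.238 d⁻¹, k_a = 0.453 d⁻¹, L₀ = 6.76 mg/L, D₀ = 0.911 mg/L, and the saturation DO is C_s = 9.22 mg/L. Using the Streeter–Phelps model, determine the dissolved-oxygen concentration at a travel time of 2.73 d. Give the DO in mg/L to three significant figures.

DO ≈ 7.22 mg/L

k_d L₀/(k_a−k_d) = 0.238×6.76/(0.453−0.238) = 1.609/0.2150 = 7.483 mg/L.
e^(−k_d t) = e^(−0.238×2.730) = 0.5222; e^(−k_a t) = e^(−0.453×2.730) = 0.2903.
D = 7.483 × (0.5222 − 0.2903) + 0.911 × 0.2903 = 1.735 + 0.2645 = 1.999 mg/L.
DO = C_s − D = 9.22 − 1.999 = 7.221 mg/L.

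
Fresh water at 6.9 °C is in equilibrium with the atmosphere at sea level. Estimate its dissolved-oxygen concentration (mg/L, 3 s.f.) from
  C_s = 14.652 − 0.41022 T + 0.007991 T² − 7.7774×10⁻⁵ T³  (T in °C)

C_s = 14.652 − 0.41022×6.9 + 0.007991×6.9² − 7.7774×10⁻⁵×6.9³ = 12.18 mg/L.

C_s ≈ 12.2 mg/L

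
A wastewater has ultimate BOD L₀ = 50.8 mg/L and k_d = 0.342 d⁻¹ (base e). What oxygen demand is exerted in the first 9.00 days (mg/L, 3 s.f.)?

y_t = L₀(1 − e^(−k_d t)) = 50.8 × (1 − e^(−0.342×9.00))
= 50.8 × (1 − 0.04605) = 50.8 × 0.9539 = 48.46 mg/L.

y ≈ 48.5 mg/L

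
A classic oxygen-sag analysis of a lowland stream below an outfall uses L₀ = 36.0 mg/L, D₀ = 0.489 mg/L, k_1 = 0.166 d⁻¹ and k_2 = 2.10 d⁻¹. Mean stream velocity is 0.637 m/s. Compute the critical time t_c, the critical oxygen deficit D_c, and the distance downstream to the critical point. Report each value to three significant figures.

With k_2/k_1 = 12.65 and 1 − D₀(k_2−k_1)/(k_1 L₀) = 0.8417,
t_c = ln(12.65 × 0.8417) / (2.10 − 0.166) = ln(10.65) / 1.934 = 2.365/1.934 = 1.223 d.
D_c = (k_1/k_2) L₀ e^(−k_1 t_c) = (0.166/2.10) × 36.0 × e^(−0.166×1.223) = 0.07905 × 36.0 × 0.8163 = 2.323 mg/L.
x_c = v t_c = 0.637 m/s × 1.223 d × 86400 s/d = 67310 m ≈ 67.3 km.

t_c ≈ 1.22 d; D_c ≈ 2.32 mg/L; x_c ≈ 67.3 km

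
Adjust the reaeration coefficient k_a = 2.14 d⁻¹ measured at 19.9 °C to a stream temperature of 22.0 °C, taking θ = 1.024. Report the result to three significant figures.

k_a(T₂) = k_a(T₁) · θ^(T₂−T₁) = 2.14 × 1.024^(22.0−19.9)
= 2.14 × 1.024^2.10 = 2.14 × 1.051 = 2.249 d⁻¹.

k_a ≈ 2.25 d⁻¹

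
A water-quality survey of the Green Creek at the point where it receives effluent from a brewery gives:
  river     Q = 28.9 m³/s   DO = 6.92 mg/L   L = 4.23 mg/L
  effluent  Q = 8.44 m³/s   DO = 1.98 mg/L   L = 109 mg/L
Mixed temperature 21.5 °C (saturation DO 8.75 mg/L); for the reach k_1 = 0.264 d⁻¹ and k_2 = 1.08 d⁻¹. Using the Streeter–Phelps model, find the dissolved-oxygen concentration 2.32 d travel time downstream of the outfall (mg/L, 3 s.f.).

Mixed DO = (28.9×6.92 + 8.44×1.98)/(28.9+8.44) = 216.7/37.34 = 5.803 mg/L.
Mixed L₀ = (28.9×4.23 + 8.44×109)/(37.34) = 1042/37.34 = 27.91 mg/L.
Initial deficit D₀ = C_s − DO₀ = 8.75 − 5.803 = 2.947 mg/L.
D(2.32) = [0.264×27.91/(1.08−0.264)](e^(−0.264×2.32) − e^(−1.08×2.32)) + 2.947 e^(−1.08×2.32)
= 9.030 × (0.5420 − 0.08163) + 2.947 × 0.08163 = 4.398 mg/L.
DO = 8.75 − 4.398 = 4.352 mg/L.

DO ≈ 4.35 mg/L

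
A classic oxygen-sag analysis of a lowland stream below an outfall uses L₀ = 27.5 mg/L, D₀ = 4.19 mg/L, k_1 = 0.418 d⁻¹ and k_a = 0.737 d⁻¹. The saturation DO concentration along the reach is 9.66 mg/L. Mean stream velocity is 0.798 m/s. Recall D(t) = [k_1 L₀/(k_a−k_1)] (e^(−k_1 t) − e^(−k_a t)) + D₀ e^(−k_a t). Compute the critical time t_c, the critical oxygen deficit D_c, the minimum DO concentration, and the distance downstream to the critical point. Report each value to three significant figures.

t_c = [1/(k_a−k_1)] ln[(k_a/k_1)(1 − D₀(k_a−k_1)/(k_1 L₀))]
= [1/(0.737−0.418)] ln[(0.737/0.418)(1 − 4.19×0.3190/(0.418×27.5))]
= (1/0.3190) ln[1.763 × 0.8837] = 3.135 × ln(1.558) = 3.135 × 0.4435 = 1.390 d.
L(t_c) = L₀ e^(−k_1 t_c) = 27.5 × 0.5593 = 15.38 mg/L, and at the critical point k_a D_c = k_1 L, so D_c = (0.418/0.737) × 15.38 = 8.723 mg/L.
Minimum DO = C_s − D_c = 9.66 − 8.723 = 0.9371 mg/L.
x_c = v t_c = 0.798 m/s × 1.390 d × 86400 s/d = 95850 m ≈ 95.9 km.

t_c ≈ 1.39 d; D_c ≈ 8.72 mg/L; min DO ≈ 0.937 mg/L; x_c ≈ 95.9 km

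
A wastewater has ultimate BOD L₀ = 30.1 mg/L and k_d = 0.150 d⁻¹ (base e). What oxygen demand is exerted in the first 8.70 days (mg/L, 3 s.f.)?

y ≈ 21.9 mg/L

y_t = L₀(1 − e^(−k_d t)) = 30.1 × (1 − e^(−0.150×8.70))
= 30.1 × (1 − 0.2712) = 30.1 × 0.7288 = 21.94 mg/L.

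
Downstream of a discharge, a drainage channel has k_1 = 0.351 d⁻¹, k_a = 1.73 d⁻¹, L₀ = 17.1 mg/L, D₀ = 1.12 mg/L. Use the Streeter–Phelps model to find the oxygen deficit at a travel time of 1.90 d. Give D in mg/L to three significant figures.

D ≈ 2.11 mg/L

k_1 L₀/(k_a−k_1) = 0.351×17.1/(1.73−0.351) = 6.002/1.379 = 4.353 mg/L.
e^(−k_1 t) = e^(−0.351×1.900) = 0.5133; e^(−k_a t) = e^(−1.73×1.900) = 0.03737.
D = 4.353 × (0.5133 − 0.03737) + 1.12 × 0.03737 = 2.071 + 0.04185 = 2.113 mg/L.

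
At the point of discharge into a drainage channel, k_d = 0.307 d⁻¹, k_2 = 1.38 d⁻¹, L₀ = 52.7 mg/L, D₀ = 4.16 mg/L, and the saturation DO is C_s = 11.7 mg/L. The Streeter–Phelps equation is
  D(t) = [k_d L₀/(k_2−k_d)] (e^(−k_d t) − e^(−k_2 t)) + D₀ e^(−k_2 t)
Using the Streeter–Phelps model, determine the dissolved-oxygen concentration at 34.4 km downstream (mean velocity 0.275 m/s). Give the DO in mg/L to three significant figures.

DO ≈ 3.51 mg/L

Travel time t = x/v = 34.4 km / (0.275 m/s) = 34400 m / 0.275 m/s = 125100 s = 1.448 d.
k_d L₀/(k_2−k_d) = 0.307×52.7/(1.38−0.307) = 16.18/1.073 = 15.08 mg/L.
e^(−k_d t) = e^(−0.307×1.448) = 0.6412; e^(−k_2 t) = e^(−1.38×1.448) = 0.1356.
D = 15.08 × (0.6412 − 0.1356) + 4.16 × 0.1356 = 7.623 + 0.5641 = 8.187 mg/L.
DO = C_s − D = 11.7 − 8.187 = 3.513 mg/L.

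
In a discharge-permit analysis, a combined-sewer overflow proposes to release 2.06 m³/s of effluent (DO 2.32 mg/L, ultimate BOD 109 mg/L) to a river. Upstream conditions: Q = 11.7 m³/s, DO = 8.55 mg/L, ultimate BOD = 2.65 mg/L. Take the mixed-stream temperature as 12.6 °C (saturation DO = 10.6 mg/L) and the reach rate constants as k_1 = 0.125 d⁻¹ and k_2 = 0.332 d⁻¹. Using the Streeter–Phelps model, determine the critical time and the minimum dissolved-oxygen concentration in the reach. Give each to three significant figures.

t_c ≈ 3.23 d; minimum DO ≈ 5.93 mg/L

Mixed DO = (11.7×8.55 + 2.06×2.32)/(11.7+2.06) = 104.8/13.76 = 7.617 mg/L.
Mixed L₀ = (11.7×2.65 + 2.06×109)/(13.76) = 255.5/13.76 = 18.57 mg/L.
Initial deficit D₀ = C_s − DO₀ = 10.6 − 7.617 = 2.983 mg/L.
t_c = (1/0.2070) ln[(0.332/0.125)(1 − 2.983×0.2070/(0.125×18.57))] = 4.831 × ln(1.950) = 3.225 d.
D_c = (0.125/0.332) × 18.57 × e^(−0.125×3.225) = 0.3765 × 18.57 × 0.6682 = 4.672 mg/L.
Minimum DO = 10.6 − 4.672 = 5.928 mg/L.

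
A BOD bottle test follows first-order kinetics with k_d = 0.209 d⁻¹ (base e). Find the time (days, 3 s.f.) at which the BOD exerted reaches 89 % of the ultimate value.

y/L₀ = 1 − e^(−k_d t) = 0.89 ⇒ e^(−k_d t) = 0.110
t = −ln(0.110) / 0.209 = 2.207 / 0.209 = 10.56 d.

t ≈ 10.6 d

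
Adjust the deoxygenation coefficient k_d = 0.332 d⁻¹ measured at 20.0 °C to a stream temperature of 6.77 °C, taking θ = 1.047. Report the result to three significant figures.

k_d(T₂) = k_d(T₁) · θ^(T₂−T₁) = 0.332 × 1.047^(6.77−20.0)
= 0.332 × 1.047^-13.2 = 0.332 × 0.5446 = 0.1808 d⁻¹.

k_d ≈ 0.181 d⁻¹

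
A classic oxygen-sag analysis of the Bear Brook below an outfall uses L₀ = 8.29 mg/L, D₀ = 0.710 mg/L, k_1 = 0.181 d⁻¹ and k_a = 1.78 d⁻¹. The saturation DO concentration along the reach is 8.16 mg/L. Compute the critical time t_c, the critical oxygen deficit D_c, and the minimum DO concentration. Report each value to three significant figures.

t_c = [1/(k_a−k_1)] ln[(k_a/k_1)(1 − D₀(k_a−k_1)/(k_1 L₀))]
= [1/(1.78−0.181)] ln[(1.78/0.181)(1 − 0.710×1.599/(0.181×8.29))]
= (1/1.599) ln[9.834 × 0.2434] = 0.6254 × ln(2.394) = 0.6254 × 0.8728 = 0.5458 d.
D_c = (k_1/k_a) L₀ e^(−k_1 t_c) = (0.181/1.78) × 8.29 × e^(−0.181×0.5458) = 0.1017 × 8.29 × 0.9059 = 0.7637 mg/L.
Minimum DO = C_s − D_c = 8.16 − 0.7637 = 7.396 mg/L.

t_c ≈ 0.546 d; D_c ≈ 0.764 mg/L; min DO ≈ 7.40 mg/L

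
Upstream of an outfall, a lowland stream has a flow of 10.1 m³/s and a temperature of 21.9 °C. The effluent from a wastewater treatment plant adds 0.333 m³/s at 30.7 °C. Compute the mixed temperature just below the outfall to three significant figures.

Flow-weighted mixing: C = (Q_r C_r + Q_w C_w)/(Q_r + Q_w)
= (10.1×21.9 + 0.333×30.7)/(10.1 + 0.333) = 231.4/10.43 = 22.18 °C.

22.2 °C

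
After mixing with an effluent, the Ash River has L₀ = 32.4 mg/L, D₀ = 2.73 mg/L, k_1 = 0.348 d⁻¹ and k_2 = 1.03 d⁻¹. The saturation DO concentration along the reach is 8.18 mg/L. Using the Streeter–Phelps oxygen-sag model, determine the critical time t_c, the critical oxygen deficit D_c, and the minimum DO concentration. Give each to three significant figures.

With k_2/k_1 = 2.960 and 1 − D₀(k_2−k_1)/(k_1 L₀) = 0.8349,
t_c = ln(2.960 × 0.8349) / (1.03 − 0.348) = ln(2.471) / 0.6820 = 0.9046/0.6820 = 1.326 d.
D_c = (k_1/k_2) L₀ e^(−k_1 t_c) = (0.348/1.03) × 32.4 × e^(−0.348×1.326) = 0.3379 × 32.4 × 0.6303 = 6.899 mg/L.
Minimum DO = C_s − D_c = 8.18 − 6.899 = 1.281 mg/L.

t_c ≈ 1.33 d; D_c ≈ 6.90 mg/L; min DO ≈ 1.28 mg/L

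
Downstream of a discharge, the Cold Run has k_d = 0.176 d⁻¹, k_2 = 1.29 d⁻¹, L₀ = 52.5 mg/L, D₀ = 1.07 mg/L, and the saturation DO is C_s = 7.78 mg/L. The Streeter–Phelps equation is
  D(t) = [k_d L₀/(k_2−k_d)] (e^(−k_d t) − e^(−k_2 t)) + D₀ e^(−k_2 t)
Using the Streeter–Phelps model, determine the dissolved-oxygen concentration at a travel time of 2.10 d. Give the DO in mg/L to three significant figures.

DO ≈ 2.53 mg/L

k_d L₀/(k_2−k_d) = 0.176×52.5/(1.29−0.176) = 9.240/1.114 = 8.294 mg/L.
e^(−k_d t) = e^(−0.176×2.100) = 0.6910; e^(−k_2 t) = e^(−1.29×2.100) = 0.06660.
D = 8.294 × (0.6910 − 0.06660) + 1.07 × 0.06660 = 5.179 + 0.07127 = 5.250 mg/L.
DO = C_s − D = 7.78 − 5.250 = 2.530 mg/L.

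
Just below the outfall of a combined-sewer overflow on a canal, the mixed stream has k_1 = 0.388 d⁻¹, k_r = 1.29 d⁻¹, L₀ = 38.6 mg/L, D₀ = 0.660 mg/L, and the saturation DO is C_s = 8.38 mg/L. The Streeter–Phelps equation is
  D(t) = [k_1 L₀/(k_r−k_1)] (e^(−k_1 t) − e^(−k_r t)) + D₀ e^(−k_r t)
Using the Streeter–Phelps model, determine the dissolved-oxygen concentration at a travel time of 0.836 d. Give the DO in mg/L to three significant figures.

DO ≈ 1.80 mg/L

k_1 L₀/(k_r−k_1) = 0.388×38.6/(1.29−0.388) = 14.98/0.9020 = 16.60 mg/L.
e^(−k_1 t) = e^(−0.388×0.8360) = 0.7230; e^(−k_r t) = e^(−1.29×0.8360) = 0.3401.
D = 16.60 × (0.7230 − 0.3401) + 0.660 × 0.3401 = 6.357 + 0.2245 = 6.581 mg/L.
DO = C_s − D = 8.38 − 6.581 = 1.799 mg/L.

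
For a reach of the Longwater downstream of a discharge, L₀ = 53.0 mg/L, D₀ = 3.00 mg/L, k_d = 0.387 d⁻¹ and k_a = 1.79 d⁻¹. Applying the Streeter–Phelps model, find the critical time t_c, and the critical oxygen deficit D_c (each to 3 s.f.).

At the critical point dD/dt = 0, so k_d L₀ e^(−k_d t) = k_a D. Substituting D(t) from the Streeter–Phelps equation and solving for t gives
t_c = ln[(k_a/k_d)(1 − D₀(k_a−k_d)/(k_d L₀))] / (k_a−k_d).
Here k_a−k_d = 1.403 d⁻¹ and 1 − D₀(k_a−k_d)/(k_d L₀) = 1 − 3.00×1.403/(0.387×53.0) = 0.7948, so
t_c = ln(4.625 × 0.7948) / 1.403 = 1.302 / 1.403 = 0.9279 d.
L(t_c) = L₀ e^(−k_d t_c) = 53.0 × 0.6983 = 37.01 mg/L, and at the critical point k_a D_c = k_d L, so D_c = (0.387/1.79) × 37.01 = 8.002 mg/L.

t_c ≈ 0.928 d; D_c ≈ 8.00 mg/L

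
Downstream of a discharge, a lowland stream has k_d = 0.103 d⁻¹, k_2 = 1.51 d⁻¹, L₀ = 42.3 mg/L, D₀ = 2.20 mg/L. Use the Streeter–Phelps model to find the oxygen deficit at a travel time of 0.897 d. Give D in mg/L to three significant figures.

k_d L₀/(k_2−k_d) = 0.103×42.3/(1.51−0.103) = 4.357/1.407 = 3.097 mg/L.
e^(−k_d t) = e^(−0.103×0.8970) = 0.9117; e^(−k_2 t) = e^(−1.51×0.8970) = 0.2581.
D = 3.097 × (0.9117 − 0.2581) + 2.20 × 0.2581 = 2.024 + 0.5678 = 2.592 mg/L.

D ≈ 2.59 mg/L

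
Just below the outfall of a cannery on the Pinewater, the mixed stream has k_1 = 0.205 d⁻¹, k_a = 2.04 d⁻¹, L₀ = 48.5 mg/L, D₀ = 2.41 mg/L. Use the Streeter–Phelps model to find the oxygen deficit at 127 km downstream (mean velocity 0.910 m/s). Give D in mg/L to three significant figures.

D ≈ 3.78 mg/L

Travel time t = x/v = 127 km / (0.910 m/s) = 127000 m / 0.910 m/s = 139600 s = 1.615 d.
k_1 L₀/(k_a−k_1) = 0.205×48.5/(2.04−0.205) = 9.942/1.835 = 5.418 mg/L.
e^(−k_1 t) = e^(−0.205×1.615) = 0.7181; e^(−k_a t) = e^(−2.04×1.615) = 0.03706.
D = 5.418 × (0.7181 − 0.03706) + 2.41 × 0.03706 = 3.690 + 0.08932 = 3.779 mg/L.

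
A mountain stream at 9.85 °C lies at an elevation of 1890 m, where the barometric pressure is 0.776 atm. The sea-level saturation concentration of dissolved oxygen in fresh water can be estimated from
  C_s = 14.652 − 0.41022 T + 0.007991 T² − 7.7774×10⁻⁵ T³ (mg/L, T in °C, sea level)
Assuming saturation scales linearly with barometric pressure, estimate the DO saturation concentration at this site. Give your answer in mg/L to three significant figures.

C_s ≈ 8.78 mg/L

At sea level: C_s = 14.652 − 0.41022×9.85 + 0.007991×9.85² − 7.7774×10⁻⁵×9.85³ = 11.31 mg/L.
Pressure correction: C_s' = 11.31 × 0.776 = 8.778 mg/L.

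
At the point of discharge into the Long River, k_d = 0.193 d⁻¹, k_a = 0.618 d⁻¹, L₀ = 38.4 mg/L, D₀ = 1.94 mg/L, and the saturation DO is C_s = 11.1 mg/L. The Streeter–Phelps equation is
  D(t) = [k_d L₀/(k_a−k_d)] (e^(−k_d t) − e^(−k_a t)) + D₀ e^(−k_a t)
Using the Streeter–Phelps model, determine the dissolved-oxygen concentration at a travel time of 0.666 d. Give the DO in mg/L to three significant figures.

k_d L₀/(k_a−k_d) = 0.193×38.4/(0.618−0.193) = 7.411/0.4250 = 17.44 mg/L.
e^(−k_d t) = e^(−0.193×0.6660) = 0.8794; e^(−k_a t) = e^(−0.618×0.6660) = 0.6626.
D = 17.44 × (0.8794 − 0.6626) + 1.94 × 0.6626 = 3.780 + 1.285 = 5.066 mg/L.
DO = C_s − D = 11.1 − 5.066 = 6.034 mg/L.

DO ≈ 6.03 mg/L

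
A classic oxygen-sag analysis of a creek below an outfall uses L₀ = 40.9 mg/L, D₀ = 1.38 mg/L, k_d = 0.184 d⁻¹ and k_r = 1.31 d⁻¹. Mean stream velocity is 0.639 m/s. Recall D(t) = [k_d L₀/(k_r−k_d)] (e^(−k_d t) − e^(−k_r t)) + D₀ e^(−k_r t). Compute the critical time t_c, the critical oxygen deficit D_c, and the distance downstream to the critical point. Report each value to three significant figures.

t_c ≈ 1.54 d; D_c ≈ 4.33 mg/L; x_c ≈ 84.9 km

t_c = [1/(k_r−k_d)] ln[(k_r/k_d)(1 − D₀(k_r−k_d)/(k_d L₀))]
= [1/(1.31−0.184)] ln[(1.31/0.184)(1 − 1.38×1.126/(0.184×40.9))]
= (1/1.126) ln[7.120 × 0.7935] = 0.8881 × ln(5.650) = 0.8881 × 1.732 = 1.538 d.
L(t_c) = L₀ e^(−k_d t_c) = 40.9 × 0.7536 = 30.82 mg/L, and at the critical point k_r D_c = k_d L, so D_c = (0.184/1.31) × 30.82 = 4.329 mg/L.
x_c = v t_c = 0.639 m/s × 1.538 d × 86400 s/d = 84900 m ≈ 84.9 km.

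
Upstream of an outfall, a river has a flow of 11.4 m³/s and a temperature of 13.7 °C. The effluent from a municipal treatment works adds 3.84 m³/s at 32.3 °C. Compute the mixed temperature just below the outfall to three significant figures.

18.4 °C

Flow-weighted mixing: C = (Q_r C_r + Q_w C_w)/(Q_r + Q_w)
= (11.4×13.7 + 3.84×32.3)/(11.4 + 3.84) = 280.2/15.24 = 18.39 °C.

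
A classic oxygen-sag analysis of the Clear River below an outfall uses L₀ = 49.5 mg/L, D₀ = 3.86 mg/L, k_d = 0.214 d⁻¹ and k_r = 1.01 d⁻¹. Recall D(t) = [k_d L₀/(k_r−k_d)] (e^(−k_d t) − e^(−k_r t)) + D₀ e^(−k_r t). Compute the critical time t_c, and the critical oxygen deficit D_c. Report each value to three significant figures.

t_c ≈ 1.52 d; D_c ≈ 7.58 mg/L

At the critical point dD/dt = 0, so k_d L₀ e^(−k_d t) = k_r D. Substituting D(t) from the Streeter–Phelps equation and solving for t gives
t_c = ln[(k_r/k_d)(1 − D₀(k_r−k_d)/(k_d L₀))] / (k_r−k_d).
Here k_r−k_d = 0.7960 d⁻¹ and 1 − D₀(k_r−k_d)/(k_d L₀) = 1 − 3.86×0.7960/(0.214×49.5) = 0.7099, so
t_c = ln(4.720 × 0.7099) / 0.7960 = 1.209 / 0.7960 = 1.519 d.
L(t_c) = L₀ e^(−k_d t_c) = 49.5 × 0.7225 = 35.76 mg/L, and at the critical point k_r D_c = k_d L, so D_c = (0.214/1.01) × 35.76 = 7.577 mg/L.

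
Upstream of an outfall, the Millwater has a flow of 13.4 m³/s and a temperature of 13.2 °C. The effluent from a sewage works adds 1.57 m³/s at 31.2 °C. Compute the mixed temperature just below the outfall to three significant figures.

Flow-weighted mixing: C = (Q_r C_r + Q_w C_w)/(Q_r + Q_w)
= (13.4×13.2 + 1.57×31.2)/(13.4 + 1.57) = 225.9/14.97 = 15.09 °C.

15.1 °C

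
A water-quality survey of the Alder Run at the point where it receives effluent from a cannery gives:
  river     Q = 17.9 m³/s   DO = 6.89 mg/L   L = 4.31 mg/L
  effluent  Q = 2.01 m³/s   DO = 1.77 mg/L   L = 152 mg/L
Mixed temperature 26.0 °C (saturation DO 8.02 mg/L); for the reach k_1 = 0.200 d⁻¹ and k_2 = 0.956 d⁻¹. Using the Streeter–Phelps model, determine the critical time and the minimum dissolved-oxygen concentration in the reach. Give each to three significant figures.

t_c ≈ 1.55 d; minimum DO ≈ 5.07 mg/L

Mixed DO = (17.9×6.89 + 2.01×1.77)/(17.9+2.01) = 126.9/19.91 = 6.373 mg/L.
Mixed L₀ = (17.9×4.31 + 2.01×152)/(19.91) = 382.7/19.91 = 19.22 mg/L.
Initial deficit D₀ = C_s − DO₀ = 8.02 − 6.373 = 1.647 mg/L.
t_c = (1/0.7560) ln[(0.956/0.200)(1 − 1.647×0.7560/(0.200×19.22))] = 1.323 × ln(3.232) = 1.552 d.
D_c = (0.200/0.956) × 19.22 × e^(−0.200×1.552) = 0.2092 × 19.22 × 0.7332 = 2.948 mg/L.
Minimum DO = 8.02 − 2.948 = 5.072 mg/L.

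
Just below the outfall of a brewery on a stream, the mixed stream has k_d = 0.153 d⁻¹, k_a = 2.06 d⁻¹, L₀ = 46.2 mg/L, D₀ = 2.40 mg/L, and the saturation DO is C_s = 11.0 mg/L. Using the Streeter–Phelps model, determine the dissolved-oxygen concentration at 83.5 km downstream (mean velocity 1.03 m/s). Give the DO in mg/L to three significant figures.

Travel time t = x/v = 83.5 km / (1.03 m/s) = 83500 m / 1.03 m/s = 81070 s = 0.9383 d.
k_d L₀/(k_a−k_d) = 0.153×46.2/(2.06−0.153) = 7.069/1.907 = 3.707 mg/L.
e^(−k_d t) = e^(−0.153×0.9383) = 0.8663; e^(−k_a t) = e^(−2.06×0.9383) = 0.1447.
D = 3.707 × (0.8663 − 0.1447) + 2.40 × 0.1447 = 2.674 + 0.3474 = 3.022 mg/L.
DO = C_s − D = 11.0 − 3.022 = 7.978 mg/L.

DO ≈ 7.98 mg/L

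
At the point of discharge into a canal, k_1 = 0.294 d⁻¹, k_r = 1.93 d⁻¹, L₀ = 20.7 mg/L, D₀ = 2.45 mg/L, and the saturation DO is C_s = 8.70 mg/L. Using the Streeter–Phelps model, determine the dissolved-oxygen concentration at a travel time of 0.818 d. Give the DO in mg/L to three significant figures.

k_1 L₀/(k_r−k_1) = 0.294×20.7/(1.93−0.294) = 6.086/1.636 = 3.720 mg/L.
e^(−k_1 t) = e^(−0.294×0.8180) = 0.7862; e^(−k_r t) = e^(−1.93×0.8180) = 0.2062.
D = 3.720 × (0.7862 − 0.2062) + 2.45 × 0.2062 = 2.158 + 0.5053 = 2.663 mg/L.
DO = C_s − D = 8.70 − 2.663 = 6.037 mg/L.

DO ≈ 6.04 mg/L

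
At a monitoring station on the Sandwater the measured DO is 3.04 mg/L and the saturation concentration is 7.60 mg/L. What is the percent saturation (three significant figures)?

40.0 % saturation

% saturation = C/C_s × 100 = 3.04/7.60 × 100 = 40.0 %.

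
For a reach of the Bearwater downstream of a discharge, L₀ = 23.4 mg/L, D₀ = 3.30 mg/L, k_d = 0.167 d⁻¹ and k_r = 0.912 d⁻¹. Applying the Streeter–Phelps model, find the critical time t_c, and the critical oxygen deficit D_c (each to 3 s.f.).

At the critical point dD/dt = 0, so k_d L₀ e^(−k_d t) = k_r D. Substituting D(t) from the Streeter–Phelps equation and solving for t gives
t_c = ln[(k_r/k_d)(1 − D₀(k_r−k_d)/(k_d L₀))] / (k_r−k_d).
Here k_r−k_d = 0.7450 d⁻¹ and 1 − D₀(k_r−k_d)/(k_d L₀) = 1 − 3.30×0.7450/(0.167×23.4) = 0.3709, so
t_c = ln(5.461 × 0.3709) / 0.7450 = 0.7058 / 0.7450 = 0.9473 d.
D_c = (k_d/k_r) L₀ e^(−k_d t_c) = (0.167/0.912) × 23.4 × e^(−0.167×0.9473) = 0.1831 × 23.4 × 0.8537 = 3.658 mg/L.

t_c ≈ 0.947 d; D_c ≈ 3.66 mg/L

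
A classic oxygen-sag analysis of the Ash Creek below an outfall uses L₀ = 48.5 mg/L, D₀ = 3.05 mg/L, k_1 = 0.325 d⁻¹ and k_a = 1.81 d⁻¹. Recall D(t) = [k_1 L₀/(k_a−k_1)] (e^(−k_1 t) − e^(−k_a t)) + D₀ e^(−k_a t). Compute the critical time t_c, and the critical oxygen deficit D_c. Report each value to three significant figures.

t_c = [1/(k_a−k_1)] ln[(k_a/k_1)(1 − D₀(k_a−k_1)/(k_1 L₀))]
= [1/(1.81−0.325)] ln[(1.81/0.325)(1 − 3.05×1.485/(0.325×48.5))]
= (1/1.485) ln[5.569 × 0.7127] = 0.6734 × ln(3.969) = 0.6734 × 1.379 = 0.9283 d.
L(t_c) = L₀ e^(−k_1 t_c) = 48.5 × 0.7396 = 35.87 mg/L, and at the critical point k_a D_c = k_1 L, so D_c = (0.325/1.81) × 35.87 = 6.441 mg/L.

t_c ≈ 0.928 d; D_c ≈ 6.44 mg/L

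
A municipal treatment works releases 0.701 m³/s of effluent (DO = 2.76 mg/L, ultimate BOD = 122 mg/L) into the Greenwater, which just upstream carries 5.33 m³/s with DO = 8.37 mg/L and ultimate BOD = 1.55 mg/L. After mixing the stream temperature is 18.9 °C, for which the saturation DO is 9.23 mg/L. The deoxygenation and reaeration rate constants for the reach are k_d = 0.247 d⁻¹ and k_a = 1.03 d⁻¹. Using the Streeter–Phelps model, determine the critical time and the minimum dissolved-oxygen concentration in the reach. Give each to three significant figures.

t_c ≈ 1.35 d; minimum DO ≈ 6.56 mg/L

Mixed DO = (5.33×8.37 + 0.701×2.76)/(5.33+0.701) = 46.55/6.031 = 7.718 mg/L.
Mixed L₀ = (5.33×1.55 + 0.701×122)/(6.031) = 93.78/6.031 = 15.55 mg/L.
Initial deficit D₀ = C_s − DO₀ = 9.23 − 7.718 = 1.512 mg/L.
t_c = (1/0.7830) ln[(1.03/0.247)(1 − 1.512×0.7830/(0.247×15.55))] = 1.277 × ln(2.885) = 1.353 d.
D_c = (0.247/1.03) × 15.55 × e^(−0.247×1.353) = 0.2398 × 15.55 × 0.7159 = 2.670 mg/L.
Minimum DO = 9.23 − 2.670 = 6.560 mg/L.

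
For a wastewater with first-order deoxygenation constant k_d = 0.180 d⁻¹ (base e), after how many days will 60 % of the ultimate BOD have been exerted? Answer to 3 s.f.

t ≈ 5.09 d

y/L₀ = 1 − e^(−k_d t) = 0.60 ⇒ e^(−k_d t) = 0.400
t = −ln(0.400) / 0.180 = 0.9163 / 0.180 = 5.091 d.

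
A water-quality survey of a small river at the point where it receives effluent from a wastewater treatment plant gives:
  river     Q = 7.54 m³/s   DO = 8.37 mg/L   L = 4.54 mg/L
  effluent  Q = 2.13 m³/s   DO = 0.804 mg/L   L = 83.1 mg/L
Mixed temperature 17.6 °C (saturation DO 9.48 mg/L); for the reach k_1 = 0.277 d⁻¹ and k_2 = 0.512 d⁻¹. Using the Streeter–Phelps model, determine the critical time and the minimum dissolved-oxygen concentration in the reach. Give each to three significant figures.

Mixed DO = (7.54×8.37 + 2.13×0.804)/(7.54+2.13) = 64.82/9.670 = 6.703 mg/L.
Mixed L₀ = (7.54×4.54 + 2.13×83.1)/(9.670) = 211.2/9.670 = 21.84 mg/L.
Initial deficit D₀ = C_s − DO₀ = 9.48 − 6.703 = 2.777 mg/L.
t_c = (1/0.2350) ln[(0.512/0.277)(1 − 2.777×0.2350/(0.277×21.84))] = 4.255 × ln(1.649) = 2.129 d.
D_c = (0.277/0.512) × 21.84 × e^(−0.277×2.129) = 0.5410 × 21.84 × 0.5545 = 6.554 mg/L.
Minimum DO = 9.48 − 6.554 = 2.926 mg/L.

t_c ≈ 2.13 d; minimum DO ≈ 2.93 mg/L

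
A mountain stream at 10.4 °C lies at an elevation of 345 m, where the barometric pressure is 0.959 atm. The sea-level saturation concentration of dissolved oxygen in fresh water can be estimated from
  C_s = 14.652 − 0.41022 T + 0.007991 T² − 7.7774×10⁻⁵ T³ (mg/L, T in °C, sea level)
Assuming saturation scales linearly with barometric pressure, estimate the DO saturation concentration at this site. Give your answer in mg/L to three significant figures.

C_s ≈ 10.7 mg/L

At sea level: C_s = 14.652 − 0.41022×10.4 + 0.007991×10.4² − 7.7774×10⁻⁵×10.4³ = 11.16 mg/L.
Pressure correction: C_s' = 11.16 × 0.959 = 10.70 mg/L.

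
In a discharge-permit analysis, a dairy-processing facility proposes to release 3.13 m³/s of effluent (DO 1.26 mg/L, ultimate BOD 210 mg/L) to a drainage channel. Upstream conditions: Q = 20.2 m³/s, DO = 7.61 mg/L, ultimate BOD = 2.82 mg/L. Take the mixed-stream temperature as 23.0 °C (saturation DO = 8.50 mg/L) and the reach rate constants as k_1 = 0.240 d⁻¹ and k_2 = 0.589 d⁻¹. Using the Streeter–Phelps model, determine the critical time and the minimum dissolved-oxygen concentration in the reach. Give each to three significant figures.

Mixed DO = (20.2×7.61 + 3.13×1.26)/(20.2+3.13) = 157.7/23.33 = 6.758 mg/L.
Mixed L₀ = (20.2×2.82 + 3.13×210)/(23.33) = 714.3/23.33 = 30.62 mg/L.
Initial deficit D₀ = C_s − DO₀ = 8.50 − 6.758 = 1.742 mg/L.
t_c = (1/0.3490) ln[(0.589/0.240)(1 − 1.742×0.3490/(0.240×30.62))] = 2.865 × ln(2.251) = 2.325 d.
D_c = (0.240/0.589) × 30.62 × e^(−0.240×2.325) = 0.4075 × 30.62 × 0.5724 = 7.140 mg/L.
Minimum DO = 8.50 − 7.140 = 1.360 mg/L.

t_c ≈ 2.33 d; minimum DO ≈ 1.36 mg/L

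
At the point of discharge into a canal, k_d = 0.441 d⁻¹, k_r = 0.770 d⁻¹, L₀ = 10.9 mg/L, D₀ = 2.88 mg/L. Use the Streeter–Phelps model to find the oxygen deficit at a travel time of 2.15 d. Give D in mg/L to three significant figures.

D ≈ 3.42 mg/L

k_d L₀/(k_r−k_d) = 0.441×10.9/(0.770−0.441) = 4.807/0.3290 = 14.61 mg/L.
e^(−k_d t) = e^(−0.441×2.150) = 0.3875; e^(−k_r t) = e^(−0.770×2.150) = 0.1910.
D = 14.61 × (0.3875 − 0.1910) + 2.88 × 0.1910 = 2.870 + 0.5501 = 3.420 mg/L.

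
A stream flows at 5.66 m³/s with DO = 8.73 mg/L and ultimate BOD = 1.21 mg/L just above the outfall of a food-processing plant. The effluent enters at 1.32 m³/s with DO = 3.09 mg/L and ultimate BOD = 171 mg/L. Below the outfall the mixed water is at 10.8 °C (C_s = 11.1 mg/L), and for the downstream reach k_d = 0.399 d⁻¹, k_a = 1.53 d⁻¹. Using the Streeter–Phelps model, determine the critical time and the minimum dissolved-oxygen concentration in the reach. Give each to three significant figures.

t_c ≈ 0.883 d; minimum DO ≈ 4.99 mg/L

Mixed DO = (5.66×8.73 + 1.32×3.09)/(5.66+1.32) = 53.49/6.980 = 7.663 mg/L.
Mixed L₀ = (5.66×1.21 + 1.32×171)/(6.980) = 232.6/6.980 = 33.32 mg/L.
Initial deficit D₀ = C_s − DO₀ = 11.1 − 7.663 = 3.437 mg/L.
t_c = (1/1.131) ln[(1.53/0.399)(1 − 3.437×1.131/(0.399×33.32))] = 0.8842 × ln(2.713) = 0.8826 d.
D_c = (0.399/1.53) × 33.32 × e^(−0.399×0.8826) = 0.2608 × 33.32 × 0.7032 = 6.110 mg/L.
Minimum DO = 11.1 − 6.110 = 4.990 mg/L.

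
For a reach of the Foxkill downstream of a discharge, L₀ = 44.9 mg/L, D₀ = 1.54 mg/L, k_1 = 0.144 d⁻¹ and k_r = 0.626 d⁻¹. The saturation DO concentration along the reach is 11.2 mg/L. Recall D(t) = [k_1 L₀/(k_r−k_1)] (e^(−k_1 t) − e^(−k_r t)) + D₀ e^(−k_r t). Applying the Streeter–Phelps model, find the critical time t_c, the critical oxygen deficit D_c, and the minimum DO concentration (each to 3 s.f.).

With k_r/k_1 = 4.347 and 1 − D₀(k_r−k_1)/(k_1 L₀) = 0.8852,
t_c = ln(4.347 × 0.8852) / (0.626 − 0.144) = ln(3.848) / 0.4820 = 1.348/0.4820 = 2.796 d.
D_c = (k_1/k_r) L₀ e^(−k_1 t_c) = (0.144/0.626) × 44.9 × e^(−0.144×2.796) = 0.2300 × 44.9 × 0.6686 = 6.905 mg/L.
Minimum DO = C_s − D_c = 11.2 − 6.905 = 4.295 mg/L.

t_c ≈ 2.80 d; D_c ≈ 6.91 mg/L; min DO ≈ 4.29 mg/L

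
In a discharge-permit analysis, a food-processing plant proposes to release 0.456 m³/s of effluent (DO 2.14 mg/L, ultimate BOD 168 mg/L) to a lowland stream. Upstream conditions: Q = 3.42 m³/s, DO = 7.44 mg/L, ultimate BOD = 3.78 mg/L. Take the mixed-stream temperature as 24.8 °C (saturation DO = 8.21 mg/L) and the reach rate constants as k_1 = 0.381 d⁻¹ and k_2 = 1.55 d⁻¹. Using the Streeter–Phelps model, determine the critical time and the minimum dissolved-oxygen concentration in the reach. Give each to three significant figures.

Mixed DO = (3.42×7.44 + 0.456×2.14)/(3.42+0.456) = 26.42/3.876 = 6.816 mg/L.
Mixed L₀ = (3.42×3.78 + 0.456×168)/(3.876) = 89.54/3.876 = 23.10 mg/L.
Initial deficit D₀ = C_s − DO₀ = 8.21 − 6.816 = 1.394 mg/L.
t_c = (1/1.169) ln[(1.55/0.381)(1 − 1.394×1.169/(0.381×23.10))] = 0.8554 × ln(3.315) = 1.025 d.
D_c = (0.381/1.55) × 23.10 × e^(−0.381×1.025) = 0.2458 × 23.10 × 0.6766 = 3.842 mg/L.
Minimum DO = 8.21 − 3.842 = 4.368 mg/L.

t_c ≈ 1.03 d; minimum DO ≈ 4.37 mg/L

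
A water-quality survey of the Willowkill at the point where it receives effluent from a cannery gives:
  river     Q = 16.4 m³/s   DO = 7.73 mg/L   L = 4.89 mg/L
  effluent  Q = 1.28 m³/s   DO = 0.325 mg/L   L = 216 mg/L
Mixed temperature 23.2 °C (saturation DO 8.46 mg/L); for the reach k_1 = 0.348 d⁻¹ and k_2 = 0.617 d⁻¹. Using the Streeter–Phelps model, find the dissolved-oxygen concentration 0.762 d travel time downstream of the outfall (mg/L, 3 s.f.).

DO ≈ 3.96 mg/L

Mixed DO = (16.4×7.73 + 1.28×0.325)/(16.4+1.28) = 127.2/17.68 = 7.194 mg/L.
Mixed L₀ = (16.4×4.89 + 1.28×216)/(17.68) = 356.7/17.68 = 20.17 mg/L.
Initial deficit D₀ = C_s − DO₀ = 8.46 − 7.194 = 1.266 mg/L.
D(0.762) = [0.348×20.17/(0.617−0.348)](e^(−0.348×0.762) − e^(−0.617×0.762)) + 1.266 e^(−0.617×0.762)
= 26.10 × (0.7671 − 0.6249) + 1.266 × 0.6249 = 4.502 mg/L.
DO = 8.46 − 4.502 = 3.958 mg/L.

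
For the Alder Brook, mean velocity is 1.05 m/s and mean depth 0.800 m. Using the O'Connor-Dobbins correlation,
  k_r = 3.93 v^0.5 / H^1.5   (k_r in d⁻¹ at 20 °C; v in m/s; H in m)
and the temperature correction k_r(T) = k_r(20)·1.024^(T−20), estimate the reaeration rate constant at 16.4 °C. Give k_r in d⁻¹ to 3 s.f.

k_r ≈ 5.17 d⁻¹

k_r(20) = 3.93 × 1.05^0.5 / 0.800^1.5 = 3.93 × 1.025 / 0.7155 = 5.628 d⁻¹.
k_r(16.4) = 5.628 × 1.024^(16.4−20) = 5.628 × 0.9182 = 5.167 d⁻¹.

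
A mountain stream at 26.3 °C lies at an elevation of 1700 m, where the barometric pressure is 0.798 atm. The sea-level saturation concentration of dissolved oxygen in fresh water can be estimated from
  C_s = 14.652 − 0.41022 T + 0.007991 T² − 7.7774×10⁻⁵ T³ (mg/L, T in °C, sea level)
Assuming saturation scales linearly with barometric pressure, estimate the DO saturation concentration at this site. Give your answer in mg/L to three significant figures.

C_s ≈ 6.36 mg/L

At sea level: C_s = 14.652 − 0.41022×26.3 + 0.007991×26.3² − 7.7774×10⁻⁵×26.3³ = 7.976 mg/L.
Pressure correction: C_s' = 7.976 × 0.798 = 6.365 mg/L.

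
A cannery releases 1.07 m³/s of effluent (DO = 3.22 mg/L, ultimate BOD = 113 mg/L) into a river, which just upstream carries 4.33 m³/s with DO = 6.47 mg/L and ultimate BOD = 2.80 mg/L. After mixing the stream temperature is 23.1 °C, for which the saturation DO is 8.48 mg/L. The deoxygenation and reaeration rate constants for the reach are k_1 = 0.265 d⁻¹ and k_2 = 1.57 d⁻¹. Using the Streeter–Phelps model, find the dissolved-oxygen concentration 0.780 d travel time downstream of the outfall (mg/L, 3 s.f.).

Mixed DO = (4.33×6.47 + 1.07×3.22)/(4.33+1.07) = 31.46/5.400 = 5.826 mg/L.
Mixed L₀ = (4.33×2.80 + 1.07×113)/(5.400) = 133.0/5.400 = 24.64 mg/L.
Initial deficit D₀ = C_s − DO₀ = 8.48 − 5.826 = 2.654 mg/L.
D(0.780) = [0.265×24.64/(1.57−0.265)](e^(−0.265×0.780) − e^(−1.57×0.780)) + 2.654 e^(−1.57×0.780)
= 5.003 × (0.8133 − 0.2939) + 2.654 × 0.2939 = 3.378 mg/L.
DO = 8.48 − 3.378 = 5.102 mg/L.

DO ≈ 5.10 mg/L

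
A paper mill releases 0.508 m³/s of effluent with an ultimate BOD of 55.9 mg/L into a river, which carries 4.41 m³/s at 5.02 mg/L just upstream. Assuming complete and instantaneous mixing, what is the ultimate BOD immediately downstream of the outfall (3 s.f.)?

Flow-weighted mixing: C = (Q_r C_r + Q_w C_w)/(Q_r + Q_w)
= (4.41×5.02 + 0.508×55.9)/(4.41 + 0.508) = 50.54/4.918 = 10.28 mg/L.

10.3 mg/L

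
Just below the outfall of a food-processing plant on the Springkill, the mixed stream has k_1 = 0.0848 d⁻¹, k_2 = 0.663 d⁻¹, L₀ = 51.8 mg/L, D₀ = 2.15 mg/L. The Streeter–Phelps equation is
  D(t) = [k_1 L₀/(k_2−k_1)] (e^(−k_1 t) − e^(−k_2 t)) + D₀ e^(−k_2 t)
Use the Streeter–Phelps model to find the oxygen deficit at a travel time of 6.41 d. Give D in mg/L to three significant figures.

k_1 L₀/(k_2−k_1) = 0.0848×51.8/(0.663−0.0848) = 4.393/0.5782 = 7.597 mg/L.
e^(−k_1 t) = e^(−0.0848×6.410) = 0.5807; e^(−k_2 t) = e^(−0.663×6.410) = 0.01427.
D = 7.597 × (0.5807 − 0.01427) + 2.15 × 0.01427 = 4.303 + 0.03067 = 4.334 mg/L.

D ≈ 4.33 mg/L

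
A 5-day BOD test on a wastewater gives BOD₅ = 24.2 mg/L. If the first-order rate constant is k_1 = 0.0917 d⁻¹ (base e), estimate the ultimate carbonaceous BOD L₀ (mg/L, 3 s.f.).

L₀ ≈ 65.8 mg/L

BOD₅ = L₀(1 − e^(−5k_1)) ⇒ L₀ = BOD₅ / (1 − e^(−5×0.0917))
= 24.2 / (1 − 0.6322) = 24.2 / 0.3678 = 65.80 mg/L.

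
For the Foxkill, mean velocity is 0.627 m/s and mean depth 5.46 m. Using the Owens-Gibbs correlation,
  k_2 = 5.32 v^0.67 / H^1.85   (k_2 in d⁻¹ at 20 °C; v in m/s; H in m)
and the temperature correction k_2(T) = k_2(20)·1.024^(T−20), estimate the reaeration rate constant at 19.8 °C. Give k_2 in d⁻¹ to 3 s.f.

k_2 ≈ 0.168 d⁻¹

k_2(20) = 5.32 × 0.627^0.67 / 5.46^1.85 = 5.32 × 0.7314 / 23.11 = 0.1684 d⁻¹.
k_2(19.8) = 0.1684 × 1.024^(19.8−20) = 0.1684 × 0.9953 = 0.1676 d⁻¹.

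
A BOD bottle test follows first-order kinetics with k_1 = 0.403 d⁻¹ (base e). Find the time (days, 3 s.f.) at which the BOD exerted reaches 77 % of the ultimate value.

y/L₀ = 1 − e^(−k_1 t) = 0.77 ⇒ e^(−k_1 t) = 0.230
t = −ln(0.230) / 0.403 = 1.470 / 0.403 = 3.647 d.

t ≈ 3.65 d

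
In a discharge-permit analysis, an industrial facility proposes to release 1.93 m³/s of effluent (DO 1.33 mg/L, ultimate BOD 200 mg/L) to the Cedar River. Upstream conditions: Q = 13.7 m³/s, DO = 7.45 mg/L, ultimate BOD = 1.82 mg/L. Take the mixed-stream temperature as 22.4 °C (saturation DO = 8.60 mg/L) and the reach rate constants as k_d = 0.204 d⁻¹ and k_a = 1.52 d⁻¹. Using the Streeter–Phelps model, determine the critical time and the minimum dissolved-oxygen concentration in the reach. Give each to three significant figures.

Mixed DO = (13.7×7.45 + 1.93×1.33)/(13.7+1.93) = 104.6/15.63 = 6.694 mg/L.
Mixed L₀ = (13.7×1.82 + 1.93×200)/(15.63) = 410.9/15.63 = 26.29 mg/L.
Initial deficit D₀ = C_s − DO₀ = 8.60 − 6.694 = 1.906 mg/L.
t_c = (1/1.316) ln[(1.52/0.204)(1 − 1.906×1.316/(0.204×26.29))] = 0.7599 × ln(3.967) = 1.047 d.
D_c = (0.204/1.52) × 26.29 × e^(−0.204×1.047) = 0.1342 × 26.29 × 0.8077 = 2.850 mg/L.
Minimum DO = 8.60 − 2.850 = 5.750 mg/L.

t_c ≈ 1.05 d; minimum DO ≈ 5.75 mg/L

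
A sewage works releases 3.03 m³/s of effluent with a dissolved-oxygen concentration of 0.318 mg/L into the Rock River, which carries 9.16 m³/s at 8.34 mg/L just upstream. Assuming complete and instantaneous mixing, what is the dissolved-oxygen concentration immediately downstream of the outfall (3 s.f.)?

Flow-weighted mixing: C = (Q_r C_r + Q_w C_w)/(Q_r + Q_w)
= (9.16×8.34 + 3.03×0.318)/(9.16 + 3.03) = 77.36/12.19 = 6.346 mg/L.

6.35 mg/L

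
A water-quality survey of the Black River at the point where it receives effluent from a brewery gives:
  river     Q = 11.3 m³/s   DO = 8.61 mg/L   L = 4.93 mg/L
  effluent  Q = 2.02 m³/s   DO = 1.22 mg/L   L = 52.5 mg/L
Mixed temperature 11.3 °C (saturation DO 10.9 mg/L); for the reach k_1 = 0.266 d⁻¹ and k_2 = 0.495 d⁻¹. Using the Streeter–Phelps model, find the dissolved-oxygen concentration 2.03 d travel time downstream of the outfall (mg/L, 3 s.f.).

DO ≈ 6.60 mg/L

Mixed DO = (11.3×8.61 + 2.02×1.22)/(11.3+2.02) = 99.76/13.32 = 7.489 mg/L.
Mixed L₀ = (11.3×4.93 + 2.02×52.5)/(13.32) = 161.8/13.32 = 12.14 mg/L.
Initial deficit D₀ = C_s − DO₀ = 10.9 − 7.489 = 3.411 mg/L.
D(2.03) = [0.266×12.14/(0.495−0.266)](e^(−0.266×2.03) − e^(−0.495×2.03)) + 3.411 e^(−0.495×2.03)
= 14.11 × (0.5828 − 0.3661) + 3.411 × 0.3661 = 4.305 mg/L.
DO = 10.9 − 4.305 = 6.595 mg/L.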